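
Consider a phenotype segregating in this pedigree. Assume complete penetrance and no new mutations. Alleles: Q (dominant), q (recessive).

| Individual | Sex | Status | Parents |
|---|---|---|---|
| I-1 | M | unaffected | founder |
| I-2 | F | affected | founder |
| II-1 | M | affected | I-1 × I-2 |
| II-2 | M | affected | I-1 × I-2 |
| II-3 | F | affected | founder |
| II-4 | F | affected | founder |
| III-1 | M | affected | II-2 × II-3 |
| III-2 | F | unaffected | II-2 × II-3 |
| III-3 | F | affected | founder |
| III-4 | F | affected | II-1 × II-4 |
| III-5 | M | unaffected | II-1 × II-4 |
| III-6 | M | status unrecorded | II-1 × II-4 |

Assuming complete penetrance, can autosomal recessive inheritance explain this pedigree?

Under autosomal recessive, III-2 (unaffected, female) cannot arise from II-2 (affected) × II-3 (affected).

No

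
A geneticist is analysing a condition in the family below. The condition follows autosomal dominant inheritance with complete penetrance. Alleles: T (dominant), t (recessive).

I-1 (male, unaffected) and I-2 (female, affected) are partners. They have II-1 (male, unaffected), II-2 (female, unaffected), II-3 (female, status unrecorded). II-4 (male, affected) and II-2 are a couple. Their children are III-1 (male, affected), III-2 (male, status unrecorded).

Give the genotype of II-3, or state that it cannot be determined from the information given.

cannot be determined

II-3's phenotype is unrecorded, and no parent or child forces a single allele at both positions; consistent genotype assignments exist with II-3 as Tt or tt.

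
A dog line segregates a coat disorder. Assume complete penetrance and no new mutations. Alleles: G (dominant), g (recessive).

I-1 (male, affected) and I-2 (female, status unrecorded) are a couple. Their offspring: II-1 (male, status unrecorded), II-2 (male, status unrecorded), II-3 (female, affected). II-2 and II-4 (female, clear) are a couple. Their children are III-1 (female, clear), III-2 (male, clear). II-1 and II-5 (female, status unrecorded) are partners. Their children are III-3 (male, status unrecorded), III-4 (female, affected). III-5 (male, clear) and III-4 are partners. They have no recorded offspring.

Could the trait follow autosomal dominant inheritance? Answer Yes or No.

A consistent assignment under autosomal dominant exists: I-1 GG, I-2 Gg, II-1 GG, II-2 Gg, II-3 GG, II-4 gg, II-5 GG, III-1 gg, III-2 gg, III-3 GG, III-4 GG, III-5 gg.
In this assignment every recorded phenotype matches its genotype and every non-founder's genotype is obtainable from its parents' genotypes, so the pedigree is consistent.

Yes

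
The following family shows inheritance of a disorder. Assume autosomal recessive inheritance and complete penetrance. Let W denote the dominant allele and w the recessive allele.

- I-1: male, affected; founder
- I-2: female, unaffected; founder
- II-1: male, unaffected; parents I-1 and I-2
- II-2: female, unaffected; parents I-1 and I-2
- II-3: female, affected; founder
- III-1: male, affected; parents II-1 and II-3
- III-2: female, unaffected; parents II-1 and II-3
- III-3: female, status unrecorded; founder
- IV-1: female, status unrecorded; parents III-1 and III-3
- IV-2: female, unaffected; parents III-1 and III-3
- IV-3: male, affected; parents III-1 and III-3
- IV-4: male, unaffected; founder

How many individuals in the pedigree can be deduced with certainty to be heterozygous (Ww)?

Obligate heterozygotes: II-1 is unaffected so carries W and received w from I-1 (ww), so II-1 is Ww; II-2 is unaffected so carries W and received w from I-1 (ww), so II-2 is Ww; III-2 is unaffected so carries W and received w from II-3 (ww), so III-2 is Ww; III-3 passed W to IV-2 (Ww, whose w came from III-1) and passed w to IV-3 (ww), so III-3 is Ww; IV-2 is unaffected so carries W and received w from III-1 (ww), so IV-2 is Ww.
Every other individual is either homozygous by phenotype or has at least one consistent homozygous assignment, so the count is 5.

5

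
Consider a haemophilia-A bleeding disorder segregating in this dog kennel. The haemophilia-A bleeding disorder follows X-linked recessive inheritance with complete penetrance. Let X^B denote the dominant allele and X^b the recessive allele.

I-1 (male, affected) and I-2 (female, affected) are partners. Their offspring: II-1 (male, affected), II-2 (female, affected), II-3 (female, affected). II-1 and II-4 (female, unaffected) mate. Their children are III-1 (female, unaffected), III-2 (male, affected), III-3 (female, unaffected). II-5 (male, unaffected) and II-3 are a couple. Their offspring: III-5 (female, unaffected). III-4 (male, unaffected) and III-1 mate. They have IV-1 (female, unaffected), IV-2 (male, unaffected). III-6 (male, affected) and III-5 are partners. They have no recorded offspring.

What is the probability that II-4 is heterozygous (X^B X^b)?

1

II-4 is unaffected so carries B and passed b to III-2 (X^b Y), so II-4 is X^B X^b, giving P(X^B X^b) = 1.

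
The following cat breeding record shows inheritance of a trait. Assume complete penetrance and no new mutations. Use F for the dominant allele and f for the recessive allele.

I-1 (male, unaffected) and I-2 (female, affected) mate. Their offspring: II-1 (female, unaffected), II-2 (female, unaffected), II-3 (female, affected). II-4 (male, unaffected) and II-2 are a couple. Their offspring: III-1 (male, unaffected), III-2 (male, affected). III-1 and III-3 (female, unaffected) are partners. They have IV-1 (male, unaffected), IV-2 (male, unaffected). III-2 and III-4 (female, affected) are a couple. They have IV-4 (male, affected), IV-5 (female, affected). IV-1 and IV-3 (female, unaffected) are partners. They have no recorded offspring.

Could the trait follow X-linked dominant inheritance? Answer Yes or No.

Under X-linked dominant, III-2 (affected, male) cannot arise from II-4 (unaffected) × II-2 (unaffected).

No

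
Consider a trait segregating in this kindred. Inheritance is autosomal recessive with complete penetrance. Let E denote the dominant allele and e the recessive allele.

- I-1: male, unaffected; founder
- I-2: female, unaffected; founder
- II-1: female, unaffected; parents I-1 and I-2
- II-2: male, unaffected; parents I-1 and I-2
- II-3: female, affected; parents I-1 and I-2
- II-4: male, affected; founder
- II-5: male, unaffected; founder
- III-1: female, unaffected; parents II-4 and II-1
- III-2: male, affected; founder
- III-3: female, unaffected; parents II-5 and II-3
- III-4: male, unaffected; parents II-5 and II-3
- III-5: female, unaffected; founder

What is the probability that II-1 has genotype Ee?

I-1 is unaffected so carries E and passed e to II-3 (ee), so I-1 is Ee.
I-2 is unaffected so carries E and passed e to II-3 (ee), so I-2 is Ee.
Their cross gives offspring ratios 1/4 EE : 1/2 Ee : 1/4 ee. Conditioning on II-1 being unaffected, P(Ee) = 1/2 / 3/4 = 2/3 before taking II-1's own offspring into account.
II-4 is affected, so II-4 is ee.
Now use II-1's offspring. Probability of each recorded status — unaffected daughter III-1: 1/2 if II-1 is Ee, 1 if EE.
Bayes: P(Ee) = 2/3·1/2 / (2/3·1/2 + 1/3·1) = 1/2.

1/2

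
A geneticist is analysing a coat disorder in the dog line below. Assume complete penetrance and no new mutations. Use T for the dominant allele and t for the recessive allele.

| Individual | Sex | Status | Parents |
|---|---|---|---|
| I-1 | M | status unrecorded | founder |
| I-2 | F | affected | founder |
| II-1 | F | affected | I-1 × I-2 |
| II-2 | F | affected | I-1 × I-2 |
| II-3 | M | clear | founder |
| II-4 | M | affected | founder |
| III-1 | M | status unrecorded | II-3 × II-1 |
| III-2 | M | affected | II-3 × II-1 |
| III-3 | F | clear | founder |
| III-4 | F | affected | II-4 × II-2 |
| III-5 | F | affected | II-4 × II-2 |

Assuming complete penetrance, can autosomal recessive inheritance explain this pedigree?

A consistent assignment under autosomal recessive exists: I-1 Tt, I-2 tt, II-1 tt, II-2 tt, II-3 Tt, II-4 tt, III-1 Tt, III-2 tt, III-3 TT, III-4 tt, III-5 tt.
In this assignment every recorded phenotype matches its genotype and every non-founder's genotype is obtainable from its parents' genotypes, so the pedigree is consistent.

Yes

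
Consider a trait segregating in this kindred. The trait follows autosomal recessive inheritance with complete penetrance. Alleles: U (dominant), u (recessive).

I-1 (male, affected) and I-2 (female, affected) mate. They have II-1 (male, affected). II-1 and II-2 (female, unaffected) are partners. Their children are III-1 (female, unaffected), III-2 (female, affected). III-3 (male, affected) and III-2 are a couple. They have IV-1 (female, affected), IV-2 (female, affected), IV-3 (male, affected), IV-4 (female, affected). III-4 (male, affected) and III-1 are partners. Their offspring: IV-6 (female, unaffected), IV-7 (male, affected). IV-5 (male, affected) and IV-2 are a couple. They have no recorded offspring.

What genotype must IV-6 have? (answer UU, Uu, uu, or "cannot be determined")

From phenotype alone, IV-6 is UU or Uu.
IV-6 is unaffected so carries U and received u from III-4 (uu), so IV-6 is Uu.

Uu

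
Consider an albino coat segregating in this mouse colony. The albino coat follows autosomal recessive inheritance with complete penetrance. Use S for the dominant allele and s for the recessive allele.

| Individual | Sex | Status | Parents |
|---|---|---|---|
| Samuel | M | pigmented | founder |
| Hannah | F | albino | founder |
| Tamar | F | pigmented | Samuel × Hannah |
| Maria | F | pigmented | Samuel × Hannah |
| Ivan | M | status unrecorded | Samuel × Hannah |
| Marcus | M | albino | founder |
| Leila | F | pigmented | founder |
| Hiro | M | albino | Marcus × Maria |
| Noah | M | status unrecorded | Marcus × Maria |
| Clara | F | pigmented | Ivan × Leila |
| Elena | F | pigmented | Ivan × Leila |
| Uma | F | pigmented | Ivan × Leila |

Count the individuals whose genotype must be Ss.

2

Obligate heterozygotes: Tamar is pigmented so carries S and received s from Hannah (ss), so Tamar is Ss; Maria is pigmented so carries S and received s from Hannah (ss), so Maria is Ss.
Every other individual is either homozygous by phenotype or has at least one consistent homozygous assignment, so the count is 2.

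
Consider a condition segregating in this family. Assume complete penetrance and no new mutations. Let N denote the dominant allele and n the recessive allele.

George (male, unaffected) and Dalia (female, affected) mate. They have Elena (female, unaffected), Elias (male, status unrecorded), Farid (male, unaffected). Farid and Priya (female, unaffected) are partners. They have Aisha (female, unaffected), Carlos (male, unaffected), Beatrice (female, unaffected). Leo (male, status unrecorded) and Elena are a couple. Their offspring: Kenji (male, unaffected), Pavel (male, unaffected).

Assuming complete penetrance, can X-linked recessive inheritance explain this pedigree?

Under X-linked recessive, Farid (unaffected, male) cannot arise from George (unaffected) × Dalia (affected).

No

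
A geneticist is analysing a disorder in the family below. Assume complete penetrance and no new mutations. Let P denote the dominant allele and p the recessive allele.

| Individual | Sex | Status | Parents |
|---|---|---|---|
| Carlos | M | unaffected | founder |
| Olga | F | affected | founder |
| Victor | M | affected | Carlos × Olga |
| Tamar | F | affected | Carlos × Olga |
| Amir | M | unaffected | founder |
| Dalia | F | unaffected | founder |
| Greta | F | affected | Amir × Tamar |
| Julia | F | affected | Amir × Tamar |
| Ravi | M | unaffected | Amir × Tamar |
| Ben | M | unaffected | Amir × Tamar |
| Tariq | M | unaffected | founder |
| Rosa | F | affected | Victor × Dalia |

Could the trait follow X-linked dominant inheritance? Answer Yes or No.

A consistent assignment under X-linked dominant exists: Carlos X^p Y, Olga X^P X^P, Victor X^P Y, Tamar X^P X^p, Amir X^p Y, Dalia X^p X^p, Greta X^P X^p, Julia X^P X^p, Ravi X^p Y, Ben X^p Y, Tariq X^p Y, Rosa X^P X^p.
In this assignment every recorded phenotype matches its genotype and every non-founder's genotype is obtainable from its parents' genotypes, so the pedigree is consistent.

Yes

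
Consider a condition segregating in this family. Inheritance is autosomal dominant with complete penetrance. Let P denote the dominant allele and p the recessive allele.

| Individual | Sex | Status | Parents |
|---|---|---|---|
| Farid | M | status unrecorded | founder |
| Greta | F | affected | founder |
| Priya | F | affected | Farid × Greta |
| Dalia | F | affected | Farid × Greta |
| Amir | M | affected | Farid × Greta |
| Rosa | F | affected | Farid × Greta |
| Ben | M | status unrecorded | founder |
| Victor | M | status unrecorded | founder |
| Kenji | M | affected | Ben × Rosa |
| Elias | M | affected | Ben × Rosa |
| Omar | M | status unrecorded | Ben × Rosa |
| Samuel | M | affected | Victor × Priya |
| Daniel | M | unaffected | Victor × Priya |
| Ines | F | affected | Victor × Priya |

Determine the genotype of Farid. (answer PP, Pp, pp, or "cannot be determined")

cannot be determined

Farid's phenotype is unrecorded, and no parent or child forces a single allele at both positions; consistent genotype assignments exist with Farid as PP or Pp or pp.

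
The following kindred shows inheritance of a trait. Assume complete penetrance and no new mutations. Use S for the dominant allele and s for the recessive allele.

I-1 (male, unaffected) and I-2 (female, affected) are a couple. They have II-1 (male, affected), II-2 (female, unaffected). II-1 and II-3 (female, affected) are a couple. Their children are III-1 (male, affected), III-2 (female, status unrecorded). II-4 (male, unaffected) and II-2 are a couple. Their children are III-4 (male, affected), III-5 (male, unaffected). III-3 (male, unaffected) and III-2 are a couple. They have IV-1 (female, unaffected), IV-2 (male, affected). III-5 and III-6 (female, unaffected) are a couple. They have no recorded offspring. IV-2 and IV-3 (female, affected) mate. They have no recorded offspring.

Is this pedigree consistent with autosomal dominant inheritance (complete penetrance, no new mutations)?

Under autosomal dominant, III-4 (affected, male) cannot arise from II-4 (unaffected) × II-2 (unaffected).

No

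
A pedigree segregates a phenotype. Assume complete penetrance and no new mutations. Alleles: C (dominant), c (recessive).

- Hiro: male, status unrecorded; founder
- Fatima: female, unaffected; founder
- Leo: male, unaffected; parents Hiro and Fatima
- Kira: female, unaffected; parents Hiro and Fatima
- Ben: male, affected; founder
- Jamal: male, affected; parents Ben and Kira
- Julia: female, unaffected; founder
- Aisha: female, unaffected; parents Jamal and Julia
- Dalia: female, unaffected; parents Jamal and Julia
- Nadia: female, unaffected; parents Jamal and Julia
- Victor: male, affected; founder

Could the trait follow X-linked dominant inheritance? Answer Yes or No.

No

Under X-linked dominant, Jamal (affected, male) cannot arise from Ben (affected) × Kira (unaffected).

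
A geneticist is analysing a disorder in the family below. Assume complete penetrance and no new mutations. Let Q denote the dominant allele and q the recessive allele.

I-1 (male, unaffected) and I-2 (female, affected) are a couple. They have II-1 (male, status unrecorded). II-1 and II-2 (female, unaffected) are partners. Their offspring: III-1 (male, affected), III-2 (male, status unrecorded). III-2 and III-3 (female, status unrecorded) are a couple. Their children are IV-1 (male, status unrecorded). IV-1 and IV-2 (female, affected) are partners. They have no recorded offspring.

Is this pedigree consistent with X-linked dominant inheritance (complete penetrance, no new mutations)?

No

Under X-linked dominant, III-1 (affected, male) cannot arise from II-1 (unrecorded) × II-2 (unaffected).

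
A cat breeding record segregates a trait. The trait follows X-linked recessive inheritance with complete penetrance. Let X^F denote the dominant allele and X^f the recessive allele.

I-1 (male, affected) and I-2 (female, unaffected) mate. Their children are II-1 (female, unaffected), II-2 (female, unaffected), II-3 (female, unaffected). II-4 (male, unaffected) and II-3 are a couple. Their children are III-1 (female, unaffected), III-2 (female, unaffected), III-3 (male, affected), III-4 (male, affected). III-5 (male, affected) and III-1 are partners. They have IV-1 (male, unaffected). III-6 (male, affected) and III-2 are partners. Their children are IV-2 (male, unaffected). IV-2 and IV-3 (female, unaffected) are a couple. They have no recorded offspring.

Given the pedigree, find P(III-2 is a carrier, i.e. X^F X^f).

II-4 is unaffected, so II-4 is X^F Y.
II-3 is unaffected so carries F and received f from I-1 (X^f Y), so II-3 is X^F X^f.
Their cross gives offspring ratios 1/2 X^F X^F : 1/2 X^F X^f. Conditioning on III-2 being unaffected, P(X^F X^f) = 1/2 / 1 = 1/2 before taking III-2's own offspring into account.
III-6 is affected, so III-6 is X^f Y.
Now use III-2's offspring. Probability of each recorded status — unaffected son IV-2: 1/2 if III-2 is X^F X^f, 1 if X^F X^F.
Bayes: P(X^F X^f) = 1/2·1/2 / (1/2·1/2 + 1/2·1) = 1/3.

1/3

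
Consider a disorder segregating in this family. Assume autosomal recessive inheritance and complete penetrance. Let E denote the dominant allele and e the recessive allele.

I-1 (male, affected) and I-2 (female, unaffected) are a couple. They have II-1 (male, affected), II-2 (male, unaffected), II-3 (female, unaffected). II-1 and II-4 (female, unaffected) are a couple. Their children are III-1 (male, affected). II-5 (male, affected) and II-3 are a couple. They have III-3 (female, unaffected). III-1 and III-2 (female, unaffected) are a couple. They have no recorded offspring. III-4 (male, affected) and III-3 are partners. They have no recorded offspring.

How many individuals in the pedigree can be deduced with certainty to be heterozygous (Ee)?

Obligate heterozygotes: I-2 is unaffected so carries E and passed e to II-1 (ee), so I-2 is Ee; II-2 is unaffected so carries E and received e from I-1 (ee), so II-2 is Ee; II-3 is unaffected so carries E and received e from I-1 (ee), so II-3 is Ee; II-4 is unaffected so carries E and passed e to III-1 (ee), so II-4 is Ee; III-3 is unaffected so carries E and received e from II-5 (ee), so III-3 is Ee.
Every other individual is either homozygous by phenotype or has at least one consistent homozygous assignment, so the count is 5.

5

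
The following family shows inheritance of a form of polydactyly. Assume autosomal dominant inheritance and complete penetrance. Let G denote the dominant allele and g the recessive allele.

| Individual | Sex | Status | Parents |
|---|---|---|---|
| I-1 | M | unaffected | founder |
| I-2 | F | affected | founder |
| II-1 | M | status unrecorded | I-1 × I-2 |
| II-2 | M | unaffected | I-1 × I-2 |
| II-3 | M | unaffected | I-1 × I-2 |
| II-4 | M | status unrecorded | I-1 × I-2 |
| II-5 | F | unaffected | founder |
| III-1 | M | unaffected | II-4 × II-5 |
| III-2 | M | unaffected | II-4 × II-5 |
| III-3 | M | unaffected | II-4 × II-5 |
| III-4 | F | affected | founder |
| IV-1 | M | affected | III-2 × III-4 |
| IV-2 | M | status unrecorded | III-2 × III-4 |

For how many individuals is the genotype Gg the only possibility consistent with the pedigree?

Obligate heterozygotes: I-2 is affected so carries G and passed g to II-2 (gg), so I-2 is Gg; IV-1 is affected so carries G and received g from III-2 (gg), so IV-1 is Gg.
Every other individual is either homozygous by phenotype or has at least one consistent homozygous assignment, so the count is 2.

2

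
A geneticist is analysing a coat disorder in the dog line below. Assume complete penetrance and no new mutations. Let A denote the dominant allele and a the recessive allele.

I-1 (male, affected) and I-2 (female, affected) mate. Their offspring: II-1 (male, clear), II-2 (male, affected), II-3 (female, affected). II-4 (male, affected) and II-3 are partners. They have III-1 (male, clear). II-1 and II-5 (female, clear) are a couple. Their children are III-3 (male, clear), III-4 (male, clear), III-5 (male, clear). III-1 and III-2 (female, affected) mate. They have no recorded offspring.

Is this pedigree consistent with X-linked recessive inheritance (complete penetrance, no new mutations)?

Under X-linked recessive, II-1 (clear, male) cannot arise from I-1 (affected) × I-2 (affected).

No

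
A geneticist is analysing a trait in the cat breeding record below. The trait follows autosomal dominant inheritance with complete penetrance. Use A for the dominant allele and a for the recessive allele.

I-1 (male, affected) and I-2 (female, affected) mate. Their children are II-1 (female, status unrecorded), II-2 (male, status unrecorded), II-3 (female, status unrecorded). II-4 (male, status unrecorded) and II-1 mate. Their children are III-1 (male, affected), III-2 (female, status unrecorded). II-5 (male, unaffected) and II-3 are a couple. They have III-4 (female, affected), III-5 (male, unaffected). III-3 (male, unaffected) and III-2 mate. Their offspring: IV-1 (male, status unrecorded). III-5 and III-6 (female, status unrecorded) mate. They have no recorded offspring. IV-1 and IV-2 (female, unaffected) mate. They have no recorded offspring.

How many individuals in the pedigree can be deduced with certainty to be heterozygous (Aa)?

Obligate heterozygotes: II-3 passed A to III-4 (Aa, whose a came from II-5) and passed a to III-5 (aa), so II-3 is Aa; III-4 is affected so carries A and received a from II-5 (aa), so III-4 is Aa.
Every other individual is either homozygous by phenotype or has at least one consistent homozygous assignment, so the count is 2.

2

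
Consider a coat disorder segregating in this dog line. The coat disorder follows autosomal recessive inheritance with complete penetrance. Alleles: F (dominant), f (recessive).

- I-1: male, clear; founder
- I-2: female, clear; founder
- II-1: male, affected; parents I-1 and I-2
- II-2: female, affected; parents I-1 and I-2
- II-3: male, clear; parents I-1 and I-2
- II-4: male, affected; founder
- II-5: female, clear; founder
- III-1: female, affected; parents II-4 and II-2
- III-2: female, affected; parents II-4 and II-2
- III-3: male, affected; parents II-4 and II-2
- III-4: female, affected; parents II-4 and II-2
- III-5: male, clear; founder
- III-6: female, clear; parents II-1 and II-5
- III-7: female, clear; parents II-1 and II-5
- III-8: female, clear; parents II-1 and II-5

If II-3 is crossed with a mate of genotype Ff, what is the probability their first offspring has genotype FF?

I-1 is clear so carries F and passed f to II-1 (ff), so I-1 is Ff.
I-2 is clear so carries F and passed f to II-1 (ff), so I-2 is Ff.
II-3 is a clear offspring of I-1 (Ff) × I-2 (Ff), whose cross gives 1/4 FF : 1/2 Ff : 1/4 ff; conditioning on being clear, II-3 is FF with probability 1/3, Ff with probability 2/3.
Summing over parental genotype combinations, P(offspring has genotype FF) = 1/3·1/2 + 2/3·1/4 = 1/3.

1/3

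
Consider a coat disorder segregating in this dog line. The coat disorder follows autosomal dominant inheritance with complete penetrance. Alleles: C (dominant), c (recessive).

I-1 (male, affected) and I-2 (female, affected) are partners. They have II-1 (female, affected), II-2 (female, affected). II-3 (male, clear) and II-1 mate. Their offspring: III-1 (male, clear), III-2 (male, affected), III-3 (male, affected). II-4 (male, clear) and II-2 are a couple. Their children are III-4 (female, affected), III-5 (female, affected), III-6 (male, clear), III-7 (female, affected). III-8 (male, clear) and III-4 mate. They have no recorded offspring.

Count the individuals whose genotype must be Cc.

7

Obligate heterozygotes: II-1 is affected so carries C and passed c to III-1 (cc), so II-1 is Cc; II-2 is affected so carries C and passed c to III-6 (cc), so II-2 is Cc; III-2 is affected so carries C and received c from II-3 (cc), so III-2 is Cc; III-3 is affected so carries C and received c from II-3 (cc), so III-3 is Cc; III-4 is affected so carries C and received c from II-4 (cc), so III-4 is Cc; III-5 is affected so carries C and received c from II-4 (cc), so III-5 is Cc; III-7 is affected so carries C and received c from II-4 (cc), so III-7 is Cc.
Every other individual is either homozygous by phenotype or has at least one consistent homozygous assignment, so the count is 7.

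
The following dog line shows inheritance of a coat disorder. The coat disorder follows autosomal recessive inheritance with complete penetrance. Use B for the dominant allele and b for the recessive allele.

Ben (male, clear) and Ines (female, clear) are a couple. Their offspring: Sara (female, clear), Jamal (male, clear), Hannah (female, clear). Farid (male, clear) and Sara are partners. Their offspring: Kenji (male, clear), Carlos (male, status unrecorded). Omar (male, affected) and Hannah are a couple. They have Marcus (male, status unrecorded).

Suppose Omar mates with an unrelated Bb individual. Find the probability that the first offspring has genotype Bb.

1/2

Omar is affected, so Omar is bb.
The cross gives 1/2 Bb : 1/2 bb, so P(offspring has genotype Bb) = 1/2.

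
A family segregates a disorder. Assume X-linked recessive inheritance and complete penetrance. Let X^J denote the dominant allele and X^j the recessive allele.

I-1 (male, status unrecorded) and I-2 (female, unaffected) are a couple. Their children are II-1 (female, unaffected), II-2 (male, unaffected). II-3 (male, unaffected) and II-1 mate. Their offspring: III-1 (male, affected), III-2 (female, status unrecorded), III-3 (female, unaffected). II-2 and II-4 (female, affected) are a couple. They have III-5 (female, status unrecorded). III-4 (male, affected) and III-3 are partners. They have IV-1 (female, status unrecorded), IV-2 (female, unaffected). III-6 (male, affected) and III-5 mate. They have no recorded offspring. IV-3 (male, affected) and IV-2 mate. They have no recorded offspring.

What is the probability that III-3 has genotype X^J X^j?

1/3

II-3 is unaffected, so II-3 is X^J Y.
II-1 is unaffected so carries J and passed j to III-1 (X^j Y), so II-1 is X^J X^j.
Their cross gives offspring ratios 1/2 X^J X^J : 1/2 X^J X^j. Conditioning on III-3 being unaffected, P(X^J X^j) = 1/2 / 1 = 1/2 before taking III-3's own offspring into account.
III-4 is affected, so III-4 is X^j Y.
Now use III-3's offspring. Probability of each recorded status — unaffected daughter IV-2: 1/2 if III-3 is X^J X^j, 1 if X^J X^J. (IV-1: equally likely either way, so uninformative.)
Bayes: P(X^J X^j) = 1/2·1/2 / (1/2·1/2 + 1/2·1) = 1/3.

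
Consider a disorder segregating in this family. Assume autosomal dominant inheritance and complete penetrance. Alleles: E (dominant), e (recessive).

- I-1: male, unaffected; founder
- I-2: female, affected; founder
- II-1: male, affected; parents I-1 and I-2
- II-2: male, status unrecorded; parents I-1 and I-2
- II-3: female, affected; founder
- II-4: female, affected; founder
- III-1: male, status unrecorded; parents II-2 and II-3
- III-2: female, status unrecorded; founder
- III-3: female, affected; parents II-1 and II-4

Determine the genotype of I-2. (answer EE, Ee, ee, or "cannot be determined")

cannot be determined

I-2's phenotype allows EE or Ee, and no parent or child forces a single allele at both positions; consistent genotype assignments exist with I-2 as EE or Ee.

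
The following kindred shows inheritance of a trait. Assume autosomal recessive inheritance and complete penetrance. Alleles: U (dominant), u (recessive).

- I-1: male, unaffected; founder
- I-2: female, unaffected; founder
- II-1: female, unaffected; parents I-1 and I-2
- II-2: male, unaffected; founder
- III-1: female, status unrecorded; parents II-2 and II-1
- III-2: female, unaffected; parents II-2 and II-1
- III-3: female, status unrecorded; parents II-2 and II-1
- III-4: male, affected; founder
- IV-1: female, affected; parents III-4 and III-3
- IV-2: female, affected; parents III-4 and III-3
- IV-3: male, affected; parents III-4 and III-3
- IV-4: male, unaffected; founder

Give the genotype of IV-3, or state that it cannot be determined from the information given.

IV-3 is affected, so IV-3 is uu.

uu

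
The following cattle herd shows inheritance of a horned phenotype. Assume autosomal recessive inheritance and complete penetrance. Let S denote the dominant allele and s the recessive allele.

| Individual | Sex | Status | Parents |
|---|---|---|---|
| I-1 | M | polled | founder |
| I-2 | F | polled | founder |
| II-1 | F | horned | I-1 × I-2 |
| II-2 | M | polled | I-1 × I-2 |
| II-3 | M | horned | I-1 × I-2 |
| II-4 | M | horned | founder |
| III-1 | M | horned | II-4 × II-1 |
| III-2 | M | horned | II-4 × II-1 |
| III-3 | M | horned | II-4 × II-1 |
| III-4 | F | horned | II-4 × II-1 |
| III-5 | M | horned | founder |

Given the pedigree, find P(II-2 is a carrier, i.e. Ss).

2/3

I-1 is polled so carries S and passed s to II-1 (ss), so I-1 is Ss.
I-2 is polled so carries S and passed s to II-1 (ss), so I-2 is Ss.
Their cross gives offspring ratios 1/4 SS : 1/2 Ss : 1/4 ss. Conditioning on II-2 being polled, P(Ss) = 1/2 / 3/4 = 2/3.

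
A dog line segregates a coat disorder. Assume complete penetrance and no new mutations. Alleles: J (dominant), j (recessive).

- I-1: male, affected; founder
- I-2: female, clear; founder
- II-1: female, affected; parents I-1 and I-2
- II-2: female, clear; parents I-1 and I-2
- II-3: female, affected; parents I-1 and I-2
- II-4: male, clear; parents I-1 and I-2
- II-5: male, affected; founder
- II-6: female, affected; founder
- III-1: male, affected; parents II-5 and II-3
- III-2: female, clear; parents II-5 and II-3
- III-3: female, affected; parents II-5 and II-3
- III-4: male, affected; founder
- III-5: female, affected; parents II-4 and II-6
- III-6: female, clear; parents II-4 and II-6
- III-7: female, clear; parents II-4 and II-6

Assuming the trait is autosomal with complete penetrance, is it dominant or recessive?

dominant

II-5 and II-3 are both affected yet have a clear child III-2. Under a recessive model two affected parents are homozygous and every child would be affected, so the trait cannot be recessive.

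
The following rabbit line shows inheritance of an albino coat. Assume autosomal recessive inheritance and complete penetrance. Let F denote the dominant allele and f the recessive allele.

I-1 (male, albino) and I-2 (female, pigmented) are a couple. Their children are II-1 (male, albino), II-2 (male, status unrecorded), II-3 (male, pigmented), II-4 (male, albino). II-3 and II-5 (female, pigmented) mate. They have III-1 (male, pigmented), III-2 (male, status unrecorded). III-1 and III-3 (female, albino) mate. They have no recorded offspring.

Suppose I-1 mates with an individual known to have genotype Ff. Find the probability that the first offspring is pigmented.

I-1 is albino, so I-1 is ff.
The cross gives 1/2 Ff : 1/2 ff, so P(offspring is pigmented) = 1/2.

1/2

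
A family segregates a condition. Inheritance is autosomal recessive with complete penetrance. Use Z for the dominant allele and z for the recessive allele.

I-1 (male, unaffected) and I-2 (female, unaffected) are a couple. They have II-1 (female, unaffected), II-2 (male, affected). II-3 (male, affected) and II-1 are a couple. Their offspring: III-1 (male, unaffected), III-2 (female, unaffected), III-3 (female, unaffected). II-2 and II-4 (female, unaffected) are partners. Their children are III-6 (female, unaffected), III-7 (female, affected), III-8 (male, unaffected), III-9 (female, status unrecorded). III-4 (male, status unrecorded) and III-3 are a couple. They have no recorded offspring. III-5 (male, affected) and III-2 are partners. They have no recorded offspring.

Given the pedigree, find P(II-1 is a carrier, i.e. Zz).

1/5

I-1 is unaffected so carries Z and passed z to II-2 (zz), so I-1 is Zz.
I-2 is unaffected so carries Z and passed z to II-2 (zz), so I-2 is Zz.
Their cross gives offspring ratios 1/4 ZZ : 1/2 Zz : 1/4 zz. Conditioning on II-1 being unaffected, P(Zz) = 1/2 / 3/4 = 2/3 before taking II-1's own offspring into account.
II-3 is affected, so II-3 is zz.
Now use II-1's offspring. Probability of each recorded status — unaffected son III-1: 1/2 if II-1 is Zz, 1 if ZZ; unaffected daughter III-2: 1/2 if II-1 is Zz, 1 if ZZ; unaffected daughter III-3: 1/2 if II-1 is Zz, 1 if ZZ.
Bayes: P(Zz) = 2/3·1/8 / (2/3·1/8 + 1/3·1) = 1/5.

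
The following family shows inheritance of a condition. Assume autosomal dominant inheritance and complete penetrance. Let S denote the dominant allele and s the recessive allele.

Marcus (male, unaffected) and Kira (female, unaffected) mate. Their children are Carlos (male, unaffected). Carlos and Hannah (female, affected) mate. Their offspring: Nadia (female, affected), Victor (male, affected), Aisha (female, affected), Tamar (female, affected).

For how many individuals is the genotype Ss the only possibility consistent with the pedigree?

Obligate heterozygotes: Nadia is affected so carries S and received s from Carlos (ss), so Nadia is Ss; Victor is affected so carries S and received s from Carlos (ss), so Victor is Ss; Aisha is affected so carries S and received s from Carlos (ss), so Aisha is Ss; Tamar is affected so carries S and received s from Carlos (ss), so Tamar is Ss.
Every other individual is either homozygous by phenotype or has at least one consistent homozygous assignment, so the count is 4.

4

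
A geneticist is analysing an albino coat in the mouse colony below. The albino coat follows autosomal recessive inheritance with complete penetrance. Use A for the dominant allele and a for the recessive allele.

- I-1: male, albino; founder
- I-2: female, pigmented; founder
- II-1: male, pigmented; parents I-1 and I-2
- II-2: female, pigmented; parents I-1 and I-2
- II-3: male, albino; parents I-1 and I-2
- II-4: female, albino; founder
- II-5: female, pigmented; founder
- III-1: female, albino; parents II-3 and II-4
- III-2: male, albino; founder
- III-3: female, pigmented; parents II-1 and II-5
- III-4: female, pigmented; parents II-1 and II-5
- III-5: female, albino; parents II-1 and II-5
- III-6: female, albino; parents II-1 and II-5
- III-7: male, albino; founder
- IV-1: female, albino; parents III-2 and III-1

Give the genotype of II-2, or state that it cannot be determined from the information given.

From phenotype alone, II-2 is AA or Aa.
II-2 is pigmented so carries A and received a from I-1 (aa), so II-2 is Aa.

Aa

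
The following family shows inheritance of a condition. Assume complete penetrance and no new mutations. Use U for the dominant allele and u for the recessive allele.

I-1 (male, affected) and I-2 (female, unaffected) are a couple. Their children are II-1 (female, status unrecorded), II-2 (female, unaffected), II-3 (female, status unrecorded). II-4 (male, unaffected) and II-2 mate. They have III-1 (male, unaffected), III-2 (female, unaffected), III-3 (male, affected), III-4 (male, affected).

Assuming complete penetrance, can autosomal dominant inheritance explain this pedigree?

Under autosomal dominant, III-3 (affected, male) cannot arise from II-4 (unaffected) × II-2 (unaffected).

No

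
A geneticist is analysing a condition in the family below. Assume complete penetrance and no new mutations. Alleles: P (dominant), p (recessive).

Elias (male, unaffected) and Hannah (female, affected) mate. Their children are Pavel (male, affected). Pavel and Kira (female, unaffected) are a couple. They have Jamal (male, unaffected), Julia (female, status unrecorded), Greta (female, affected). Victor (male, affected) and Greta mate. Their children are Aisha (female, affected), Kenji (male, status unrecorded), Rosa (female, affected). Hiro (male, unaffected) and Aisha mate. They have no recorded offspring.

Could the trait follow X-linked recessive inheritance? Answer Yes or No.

A consistent assignment under X-linked recessive exists: Elias X^P Y, Hannah X^p X^p, Pavel X^p Y, Kira X^P X^p, Jamal X^P Y, Julia X^P X^p, Greta X^p X^p, Victor X^p Y, Aisha X^p X^p, Kenji X^p Y, Rosa X^p X^p, Hiro X^P Y.
In this assignment every recorded phenotype matches its genotype and every non-founder's genotype is obtainable from its parents' genotypes, so the pedigree is consistent.

Yes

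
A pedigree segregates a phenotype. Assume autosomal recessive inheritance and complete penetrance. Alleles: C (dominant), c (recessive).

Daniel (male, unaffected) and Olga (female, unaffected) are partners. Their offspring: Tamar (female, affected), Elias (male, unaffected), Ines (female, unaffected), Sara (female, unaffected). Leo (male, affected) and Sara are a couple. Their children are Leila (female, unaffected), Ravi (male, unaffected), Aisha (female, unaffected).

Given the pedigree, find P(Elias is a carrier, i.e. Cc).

Daniel is unaffected so carries C and passed c to Tamar (cc), so Daniel is Cc.
Olga is unaffected so carries C and passed c to Tamar (cc), so Olga is Cc.
Their cross gives offspring ratios 1/4 CC : 1/2 Cc : 1/4 cc. Conditioning on Elias being unaffected, P(Cc) = 1/2 / 3/4 = 2/3.

2/3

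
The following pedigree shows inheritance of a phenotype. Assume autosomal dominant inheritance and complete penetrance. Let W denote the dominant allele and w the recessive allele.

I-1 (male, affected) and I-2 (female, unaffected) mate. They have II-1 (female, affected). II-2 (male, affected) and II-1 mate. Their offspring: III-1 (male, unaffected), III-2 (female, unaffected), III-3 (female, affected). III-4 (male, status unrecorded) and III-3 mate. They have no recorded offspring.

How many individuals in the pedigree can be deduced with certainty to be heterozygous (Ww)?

Obligate heterozygotes: II-1 is affected so carries W and received w from I-2 (ww), so II-1 is Ww; II-2 is affected so carries W and passed w to III-1 (ww), so II-2 is Ww.
Every other individual is either homozygous by phenotype or has at least one consistent homozygous assignment, so the count is 2.

2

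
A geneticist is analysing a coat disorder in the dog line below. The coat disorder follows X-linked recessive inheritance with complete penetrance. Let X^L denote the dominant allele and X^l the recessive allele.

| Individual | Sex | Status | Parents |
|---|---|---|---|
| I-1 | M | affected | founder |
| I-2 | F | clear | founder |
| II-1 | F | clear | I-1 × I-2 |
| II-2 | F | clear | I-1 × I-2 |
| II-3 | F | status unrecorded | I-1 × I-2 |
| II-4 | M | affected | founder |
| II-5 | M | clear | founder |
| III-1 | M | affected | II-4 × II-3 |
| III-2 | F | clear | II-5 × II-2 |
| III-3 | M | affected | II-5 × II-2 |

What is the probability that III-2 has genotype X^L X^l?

II-5 is clear, so II-5 is X^L Y.
II-2 is clear so carries L and received l from I-1 (X^l Y), so II-2 is X^L X^l.
Their cross gives offspring ratios 1/2 X^L X^L : 1/2 X^L X^l. Conditioning on III-2 being clear, P(X^L X^l) = 1/2 / 1 = 1/2.

1/2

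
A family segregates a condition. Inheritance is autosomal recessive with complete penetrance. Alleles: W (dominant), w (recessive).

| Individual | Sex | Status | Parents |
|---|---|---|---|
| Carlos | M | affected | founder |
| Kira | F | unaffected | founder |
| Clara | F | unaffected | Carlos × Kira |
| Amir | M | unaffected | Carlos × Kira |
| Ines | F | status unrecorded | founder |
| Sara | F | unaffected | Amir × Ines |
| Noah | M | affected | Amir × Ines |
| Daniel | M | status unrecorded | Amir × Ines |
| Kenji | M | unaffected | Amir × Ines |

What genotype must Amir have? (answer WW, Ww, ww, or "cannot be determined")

Ww

From phenotype alone, Amir is WW or Ww.
Amir is unaffected so carries W and received w from Carlos (ww), so Amir is Ww.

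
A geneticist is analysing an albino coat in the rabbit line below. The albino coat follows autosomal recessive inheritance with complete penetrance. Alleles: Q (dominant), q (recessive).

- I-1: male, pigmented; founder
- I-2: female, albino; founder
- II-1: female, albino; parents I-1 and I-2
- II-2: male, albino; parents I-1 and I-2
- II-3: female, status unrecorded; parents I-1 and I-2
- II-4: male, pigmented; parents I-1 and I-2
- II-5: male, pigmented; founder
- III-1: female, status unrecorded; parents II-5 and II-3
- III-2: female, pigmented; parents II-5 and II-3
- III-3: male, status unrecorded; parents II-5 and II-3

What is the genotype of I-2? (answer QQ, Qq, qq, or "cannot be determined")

I-2 is albino, so I-2 is qq.

qq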